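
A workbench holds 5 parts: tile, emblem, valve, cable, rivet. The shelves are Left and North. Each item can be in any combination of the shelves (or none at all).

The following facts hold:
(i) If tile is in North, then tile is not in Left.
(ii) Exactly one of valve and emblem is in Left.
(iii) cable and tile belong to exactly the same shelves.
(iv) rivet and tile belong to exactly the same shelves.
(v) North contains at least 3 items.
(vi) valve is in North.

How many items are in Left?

1

From (vi): valve ∈ North.
Suppose tile ∈ Left: no assignment then satisfies all the clues, so tile ∉ Left.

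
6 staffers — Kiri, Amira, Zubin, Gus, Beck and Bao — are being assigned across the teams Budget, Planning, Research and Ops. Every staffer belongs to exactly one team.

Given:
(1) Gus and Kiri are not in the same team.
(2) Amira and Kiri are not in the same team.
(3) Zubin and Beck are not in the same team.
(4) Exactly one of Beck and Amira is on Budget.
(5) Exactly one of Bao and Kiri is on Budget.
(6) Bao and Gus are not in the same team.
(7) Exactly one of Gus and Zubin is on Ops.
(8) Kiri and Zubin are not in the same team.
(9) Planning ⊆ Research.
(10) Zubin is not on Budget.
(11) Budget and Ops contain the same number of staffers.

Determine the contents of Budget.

From (10): Zubin ∉ Budget.
Suppose Kiri ∉ Budget: no assignment then satisfies all the clues, so Kiri ∈ Budget.

Budget = {Beck, Kiri}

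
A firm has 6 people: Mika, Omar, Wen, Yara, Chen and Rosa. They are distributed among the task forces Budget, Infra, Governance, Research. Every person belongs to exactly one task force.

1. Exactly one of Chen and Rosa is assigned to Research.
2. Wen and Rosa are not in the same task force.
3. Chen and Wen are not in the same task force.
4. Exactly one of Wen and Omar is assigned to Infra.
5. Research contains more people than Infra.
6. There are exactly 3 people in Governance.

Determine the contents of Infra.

Infra = {Wen}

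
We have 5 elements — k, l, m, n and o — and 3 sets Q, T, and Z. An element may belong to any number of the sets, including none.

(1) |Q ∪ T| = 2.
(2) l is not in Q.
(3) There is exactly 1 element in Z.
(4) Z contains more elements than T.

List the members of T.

T = {}

From (2): l ∉ Q.
Suppose k ∈ T: no assignment then satisfies all the clues, so k ∉ T.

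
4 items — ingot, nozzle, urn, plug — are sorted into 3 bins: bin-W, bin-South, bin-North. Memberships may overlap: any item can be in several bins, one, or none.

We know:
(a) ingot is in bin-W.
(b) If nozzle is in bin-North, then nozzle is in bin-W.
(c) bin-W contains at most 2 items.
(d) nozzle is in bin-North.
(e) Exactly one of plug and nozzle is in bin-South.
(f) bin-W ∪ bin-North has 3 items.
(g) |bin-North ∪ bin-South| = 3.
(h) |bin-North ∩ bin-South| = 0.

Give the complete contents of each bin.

bin-W = {ingot, nozzle}; bin-South = {plug}; bin-North = {nozzle, urn}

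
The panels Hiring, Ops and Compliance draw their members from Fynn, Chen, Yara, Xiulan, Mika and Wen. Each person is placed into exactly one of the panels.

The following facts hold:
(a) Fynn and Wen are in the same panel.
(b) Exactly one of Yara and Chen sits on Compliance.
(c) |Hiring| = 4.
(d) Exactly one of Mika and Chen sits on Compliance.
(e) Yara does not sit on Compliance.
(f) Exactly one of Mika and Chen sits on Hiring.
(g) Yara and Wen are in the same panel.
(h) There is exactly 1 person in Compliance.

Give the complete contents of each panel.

Hiring = {Fynn, Mika, Wen, Yara}; Ops = {Xiulan}; Compliance = {Chen}

From (e): Yara ∉ Compliance.
(b) (exactly one): Chen ∈ Compliance.
(d) (exactly one): Mika ∉ Compliance.
(f) (exactly one): Mika ∈ Hiring.
(g): Wen matches Yara: Wen ∉ Compliance.
(h): Compliance already has 1, so the rest are out.
Suppose Fynn ∉ Hiring: no assignment then satisfies all the clues, so Fynn ∈ Hiring.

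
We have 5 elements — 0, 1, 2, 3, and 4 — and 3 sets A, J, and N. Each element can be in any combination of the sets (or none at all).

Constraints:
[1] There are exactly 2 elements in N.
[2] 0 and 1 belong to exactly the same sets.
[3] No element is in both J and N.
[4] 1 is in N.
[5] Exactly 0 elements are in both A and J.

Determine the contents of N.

N = {0, 1}

From (4): 1 ∈ N.
(2): 0 matches 1: 0 ∈ N.
(3) (disjoint): 0 ∉ J.
(3) (disjoint): 1 ∉ J.
(1): N already has 2, so the rest are out.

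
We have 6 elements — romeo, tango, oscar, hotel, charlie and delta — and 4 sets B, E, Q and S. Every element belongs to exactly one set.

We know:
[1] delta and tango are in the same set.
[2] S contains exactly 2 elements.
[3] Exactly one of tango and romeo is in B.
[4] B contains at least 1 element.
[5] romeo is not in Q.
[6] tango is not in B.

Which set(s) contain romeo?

From (5): romeo ∉ Q.
From (6): tango ∉ B.
(1): delta matches tango: delta ∉ B.
(3) (exactly one): romeo ∈ B.

romeo: B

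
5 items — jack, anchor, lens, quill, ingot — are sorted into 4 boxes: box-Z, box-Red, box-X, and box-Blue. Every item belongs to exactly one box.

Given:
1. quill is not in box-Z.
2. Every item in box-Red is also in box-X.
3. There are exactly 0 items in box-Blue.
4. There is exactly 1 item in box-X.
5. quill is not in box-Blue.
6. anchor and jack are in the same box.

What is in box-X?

box-X = {quill}

From (1): quill ∉ box-Z.
From (5): quill ∉ box-Blue.
(3): box-Blue already has 0, so the rest are out.
Suppose jack ∈ box-X: no assignment then satisfies all the clues, so jack ∉ box-X.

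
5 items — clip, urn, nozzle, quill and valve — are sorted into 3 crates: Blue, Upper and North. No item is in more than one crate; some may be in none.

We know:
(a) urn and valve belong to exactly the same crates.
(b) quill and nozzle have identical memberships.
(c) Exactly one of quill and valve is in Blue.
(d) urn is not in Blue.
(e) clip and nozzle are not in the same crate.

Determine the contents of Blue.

Blue = {nozzle, quill}

From (d): urn ∉ Blue.
(a): valve matches urn: valve ∉ Blue.
(c) (exactly one): quill ∈ Blue.
(b): nozzle matches quill: nozzle ∈ Blue.
(e): clip ∉ Blue.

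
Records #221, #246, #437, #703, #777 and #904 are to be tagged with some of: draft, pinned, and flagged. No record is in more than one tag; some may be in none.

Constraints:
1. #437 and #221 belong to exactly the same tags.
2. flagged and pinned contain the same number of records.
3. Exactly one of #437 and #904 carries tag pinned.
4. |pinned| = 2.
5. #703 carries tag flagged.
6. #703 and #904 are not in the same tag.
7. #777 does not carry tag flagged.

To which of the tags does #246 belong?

#246: flagged

From (5): #703 ∈ flagged.
From (7): #777 ∉ flagged.
(6): #904 ∉ flagged.
Suppose #246 ∈ draft: no assignment then satisfies all the clues, so #246 ∉ draft.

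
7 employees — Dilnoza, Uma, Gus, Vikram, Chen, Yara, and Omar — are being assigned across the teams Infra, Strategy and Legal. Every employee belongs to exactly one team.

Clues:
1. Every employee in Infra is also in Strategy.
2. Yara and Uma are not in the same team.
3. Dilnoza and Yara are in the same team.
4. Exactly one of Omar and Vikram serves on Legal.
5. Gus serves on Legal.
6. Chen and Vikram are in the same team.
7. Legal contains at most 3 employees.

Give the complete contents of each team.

Infra = {}; Strategy = {Chen, Dilnoza, Vikram, Yara}; Legal = {Gus, Omar, Uma}

From (5): Gus ∈ Legal.
Suppose Dilnoza ∈ Infra: no assignment then satisfies all the clues, so Dilnoza ∉ Infra.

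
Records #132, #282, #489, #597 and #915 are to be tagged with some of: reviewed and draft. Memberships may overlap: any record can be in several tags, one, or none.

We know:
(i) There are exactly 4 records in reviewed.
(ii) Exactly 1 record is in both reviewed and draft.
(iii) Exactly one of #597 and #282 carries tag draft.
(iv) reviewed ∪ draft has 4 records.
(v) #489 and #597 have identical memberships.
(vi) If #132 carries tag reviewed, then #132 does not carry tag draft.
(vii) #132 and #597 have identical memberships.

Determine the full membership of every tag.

reviewed = {#132, #282, #489, #597}; draft = {#282}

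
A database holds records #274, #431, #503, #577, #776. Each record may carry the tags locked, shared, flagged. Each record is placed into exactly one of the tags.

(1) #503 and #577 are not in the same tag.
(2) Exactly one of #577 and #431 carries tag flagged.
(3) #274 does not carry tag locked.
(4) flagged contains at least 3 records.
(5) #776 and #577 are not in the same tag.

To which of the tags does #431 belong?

#431: flagged

From (3): #274 ∉ locked.
Suppose #431 ∈ locked: no assignment then satisfies all the clues, so #431 ∉ locked.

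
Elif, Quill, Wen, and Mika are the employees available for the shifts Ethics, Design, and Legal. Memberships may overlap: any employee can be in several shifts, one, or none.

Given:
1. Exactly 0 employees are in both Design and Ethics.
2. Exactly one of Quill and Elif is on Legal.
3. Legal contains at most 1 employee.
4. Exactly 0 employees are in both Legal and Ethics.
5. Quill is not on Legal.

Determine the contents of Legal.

Legal = {Elif}

From (5): Quill ∉ Legal.
(2) (exactly one): Elif ∈ Legal.
(3): Legal already has 1, so the rest are out.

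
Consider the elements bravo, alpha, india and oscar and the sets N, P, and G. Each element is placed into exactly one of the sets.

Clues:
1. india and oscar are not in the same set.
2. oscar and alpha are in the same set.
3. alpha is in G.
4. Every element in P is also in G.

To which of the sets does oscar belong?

From (3): alpha ∈ G.
(2): oscar matches alpha: oscar ∉ N.
(2): oscar matches alpha: oscar ∉ P.
(2): oscar matches alpha: oscar ∈ G.
(1): india ∉ G.
(4) contrapositive: india ∉ P.
Only one set left: india ∈ N.

oscar: G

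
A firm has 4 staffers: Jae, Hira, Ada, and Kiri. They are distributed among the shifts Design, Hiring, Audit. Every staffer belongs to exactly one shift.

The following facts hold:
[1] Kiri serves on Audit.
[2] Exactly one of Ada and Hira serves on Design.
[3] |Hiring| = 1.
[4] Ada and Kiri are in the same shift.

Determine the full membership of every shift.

Design = {Hira}; Hiring = {Jae}; Audit = {Ada, Kiri}

From (1): Kiri ∈ Audit.
(4): Ada matches Kiri: Ada ∉ Design.
(4): Ada matches Kiri: Ada ∉ Hiring.
(4): Ada matches Kiri: Ada ∈ Audit.
(2) (exactly one): Hira ∈ Design.
(3): only 1 candidates remain for Hiring, so all are in.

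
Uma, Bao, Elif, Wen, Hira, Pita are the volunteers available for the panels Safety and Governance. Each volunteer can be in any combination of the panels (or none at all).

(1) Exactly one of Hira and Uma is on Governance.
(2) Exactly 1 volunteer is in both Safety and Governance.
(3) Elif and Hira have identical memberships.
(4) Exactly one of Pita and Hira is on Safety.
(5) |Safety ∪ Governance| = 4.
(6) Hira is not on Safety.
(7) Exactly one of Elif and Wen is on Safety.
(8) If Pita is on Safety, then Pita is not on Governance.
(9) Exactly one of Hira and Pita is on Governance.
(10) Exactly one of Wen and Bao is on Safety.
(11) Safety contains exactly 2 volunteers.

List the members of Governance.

Governance = {Elif, Hira, Wen}

From (6): Hira ∉ Safety.
(3): Elif matches Hira: Elif ∉ Safety.
(4) (exactly one): Pita ∈ Safety.
(7) (exactly one): Wen ∈ Safety.
(8): Pita ∉ Governance.
(9) (exactly one): Hira ∈ Governance.
(10) (exactly one): Bao ∉ Safety.
(11): Safety already has 2, so the rest are out.
(1) (exactly one): Uma ∉ Governance.
(3): Elif matches Hira: Elif ∈ Governance.
Suppose Bao ∈ Governance: no assignment then satisfies all the clues, so Bao ∉ Governance.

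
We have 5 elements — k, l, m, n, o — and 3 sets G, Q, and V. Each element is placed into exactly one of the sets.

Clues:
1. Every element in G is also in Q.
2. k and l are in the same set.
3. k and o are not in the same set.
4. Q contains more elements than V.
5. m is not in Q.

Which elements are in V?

V = {m, o}

From (5): m ∉ Q.
(1) contrapositive: m ∉ G.
Only one set left: m ∈ V.
Suppose k ∈ V: no assignment then satisfies all the clues, so k ∉ V.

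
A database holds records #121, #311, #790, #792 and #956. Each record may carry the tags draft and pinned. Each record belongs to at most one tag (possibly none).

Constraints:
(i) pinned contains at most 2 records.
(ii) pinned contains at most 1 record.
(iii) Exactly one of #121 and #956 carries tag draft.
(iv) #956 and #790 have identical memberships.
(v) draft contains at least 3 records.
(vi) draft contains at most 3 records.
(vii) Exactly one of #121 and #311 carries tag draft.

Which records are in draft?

draft = {#311, #790, #956}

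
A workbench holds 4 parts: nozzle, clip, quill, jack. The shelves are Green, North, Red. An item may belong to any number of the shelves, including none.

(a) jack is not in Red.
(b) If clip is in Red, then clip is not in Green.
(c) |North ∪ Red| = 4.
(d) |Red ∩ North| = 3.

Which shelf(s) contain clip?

clip: North, Red

From (a): jack ∉ Red.
Suppose clip ∈ Green: no assignment then satisfies all the clues, so clip ∉ Green.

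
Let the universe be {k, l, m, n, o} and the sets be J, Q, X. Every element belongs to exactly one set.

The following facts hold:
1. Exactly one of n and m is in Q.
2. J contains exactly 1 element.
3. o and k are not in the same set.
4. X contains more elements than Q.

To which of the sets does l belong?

l: X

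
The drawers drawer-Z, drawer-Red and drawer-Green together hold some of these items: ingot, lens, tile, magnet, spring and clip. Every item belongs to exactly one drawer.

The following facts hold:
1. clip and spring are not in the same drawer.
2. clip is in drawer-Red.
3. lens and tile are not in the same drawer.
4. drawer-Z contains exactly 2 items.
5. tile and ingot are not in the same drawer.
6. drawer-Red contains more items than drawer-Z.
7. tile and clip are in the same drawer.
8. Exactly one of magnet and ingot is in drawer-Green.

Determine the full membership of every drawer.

drawer-Z = {lens, spring}; drawer-Red = {clip, magnet, tile}; drawer-Green = {ingot}

From (2): clip ∈ drawer-Red.
(1): spring ∉ drawer-Red.
(7): tile matches clip: tile ∉ drawer-Z.
(7): tile matches clip: tile ∈ drawer-Red.
(3): lens ∉ drawer-Red.
(5): ingot ∉ drawer-Red.
Suppose ingot ∈ drawer-Z: no assignment then satisfies all the clues, so ingot ∉ drawer-Z.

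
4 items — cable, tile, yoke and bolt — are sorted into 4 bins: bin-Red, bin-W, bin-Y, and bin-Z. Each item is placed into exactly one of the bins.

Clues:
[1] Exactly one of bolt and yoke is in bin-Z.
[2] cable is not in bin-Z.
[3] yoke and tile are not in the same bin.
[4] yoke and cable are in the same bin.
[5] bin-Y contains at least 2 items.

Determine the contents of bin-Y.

bin-Y = {cable, yoke}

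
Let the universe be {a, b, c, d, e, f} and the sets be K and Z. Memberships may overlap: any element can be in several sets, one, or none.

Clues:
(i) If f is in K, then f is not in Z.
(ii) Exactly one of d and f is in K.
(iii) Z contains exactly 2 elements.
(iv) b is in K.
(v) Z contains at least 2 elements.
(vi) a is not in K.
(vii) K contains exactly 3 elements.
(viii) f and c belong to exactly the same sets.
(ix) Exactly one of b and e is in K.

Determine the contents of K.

K = {b, c, f}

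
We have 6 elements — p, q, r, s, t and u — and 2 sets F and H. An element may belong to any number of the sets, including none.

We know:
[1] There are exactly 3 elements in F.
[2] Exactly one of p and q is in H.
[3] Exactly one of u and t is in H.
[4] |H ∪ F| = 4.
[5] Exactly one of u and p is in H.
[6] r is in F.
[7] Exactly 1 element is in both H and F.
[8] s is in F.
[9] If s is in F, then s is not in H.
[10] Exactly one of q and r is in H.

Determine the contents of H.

H = {q, u}

From (6): r ∈ F.
From (8): s ∈ F.
(9): s ∉ H.
Suppose p ∈ H: no assignment then satisfies all the clues, so p ∉ H.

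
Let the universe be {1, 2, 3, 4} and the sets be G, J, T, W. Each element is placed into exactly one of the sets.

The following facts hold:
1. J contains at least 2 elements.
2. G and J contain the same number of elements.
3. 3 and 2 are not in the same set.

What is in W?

W = {}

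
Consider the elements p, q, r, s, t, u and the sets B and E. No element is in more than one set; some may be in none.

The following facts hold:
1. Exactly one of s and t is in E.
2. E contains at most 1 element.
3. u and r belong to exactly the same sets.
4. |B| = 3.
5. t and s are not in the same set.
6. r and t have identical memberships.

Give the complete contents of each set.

B = {r, t, u}; E = {s}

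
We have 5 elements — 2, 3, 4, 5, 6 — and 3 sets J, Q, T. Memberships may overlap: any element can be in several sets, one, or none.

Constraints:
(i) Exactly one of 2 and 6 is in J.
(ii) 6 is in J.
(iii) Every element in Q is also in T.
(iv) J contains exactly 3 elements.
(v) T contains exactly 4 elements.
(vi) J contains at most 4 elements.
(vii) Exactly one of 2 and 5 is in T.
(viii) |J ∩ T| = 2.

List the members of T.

T = {2, 3, 4, 6}

From (ii): 6 ∈ J.
(i) (exactly one): 2 ∉ J.
Suppose 2 ∉ T: no assignment then satisfies all the clues, so 2 ∈ T.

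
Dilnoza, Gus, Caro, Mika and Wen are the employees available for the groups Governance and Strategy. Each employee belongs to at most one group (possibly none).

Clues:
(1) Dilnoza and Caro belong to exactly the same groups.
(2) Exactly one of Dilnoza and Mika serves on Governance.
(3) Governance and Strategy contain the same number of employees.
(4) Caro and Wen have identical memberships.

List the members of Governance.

Governance = {Mika}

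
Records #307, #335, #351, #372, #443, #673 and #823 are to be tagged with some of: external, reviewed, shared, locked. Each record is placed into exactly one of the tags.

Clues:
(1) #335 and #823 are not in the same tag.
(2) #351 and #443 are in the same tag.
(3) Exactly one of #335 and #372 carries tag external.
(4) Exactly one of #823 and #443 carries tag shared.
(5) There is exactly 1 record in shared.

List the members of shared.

shared = {#823}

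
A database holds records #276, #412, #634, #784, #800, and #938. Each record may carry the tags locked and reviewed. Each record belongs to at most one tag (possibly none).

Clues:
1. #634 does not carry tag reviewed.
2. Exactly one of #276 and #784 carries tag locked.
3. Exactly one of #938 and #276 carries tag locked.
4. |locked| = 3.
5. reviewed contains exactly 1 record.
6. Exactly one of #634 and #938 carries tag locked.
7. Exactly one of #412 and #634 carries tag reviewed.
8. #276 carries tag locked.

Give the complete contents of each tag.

locked = {#276, #634, #800}; reviewed = {#412}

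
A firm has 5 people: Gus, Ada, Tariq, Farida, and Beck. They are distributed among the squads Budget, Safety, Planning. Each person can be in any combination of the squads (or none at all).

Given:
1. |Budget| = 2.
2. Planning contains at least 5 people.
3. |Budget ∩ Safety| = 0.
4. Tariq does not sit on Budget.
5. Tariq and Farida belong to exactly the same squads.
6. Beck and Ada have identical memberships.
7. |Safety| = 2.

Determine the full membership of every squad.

Budget = {Ada, Beck}; Safety = {Farida, Tariq}; Planning = {Ada, Beck, Farida, Gus, Tariq}

From (4): Tariq ∉ Budget.
(2): only 5 candidates remain for Planning, so all are in.
(5): Farida matches Tariq: Farida ∉ Budget.
Suppose Gus ∈ Budget: no assignment then satisfies all the clues, so Gus ∉ Budget.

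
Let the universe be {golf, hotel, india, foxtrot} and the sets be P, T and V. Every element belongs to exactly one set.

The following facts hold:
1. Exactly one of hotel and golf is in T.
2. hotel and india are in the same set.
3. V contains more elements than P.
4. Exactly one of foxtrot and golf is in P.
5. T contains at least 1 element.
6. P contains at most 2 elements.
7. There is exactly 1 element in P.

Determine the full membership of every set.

P = {foxtrot}; T = {golf}; V = {hotel, india}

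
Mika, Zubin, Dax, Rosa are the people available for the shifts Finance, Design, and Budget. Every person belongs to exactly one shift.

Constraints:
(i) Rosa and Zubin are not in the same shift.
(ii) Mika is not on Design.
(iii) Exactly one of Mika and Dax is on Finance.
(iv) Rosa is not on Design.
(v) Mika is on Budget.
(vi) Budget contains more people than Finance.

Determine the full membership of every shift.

Finance = {Dax}; Design = {Zubin}; Budget = {Mika, Rosa}

From (ii): Mika ∉ Design.
From (iv): Rosa ∉ Design.
From (v): Mika ∈ Budget.
(iii) (exactly one): Dax ∈ Finance.
Suppose Zubin ∈ Finance: no assignment then satisfies all the clues, so Zubin ∉ Finance.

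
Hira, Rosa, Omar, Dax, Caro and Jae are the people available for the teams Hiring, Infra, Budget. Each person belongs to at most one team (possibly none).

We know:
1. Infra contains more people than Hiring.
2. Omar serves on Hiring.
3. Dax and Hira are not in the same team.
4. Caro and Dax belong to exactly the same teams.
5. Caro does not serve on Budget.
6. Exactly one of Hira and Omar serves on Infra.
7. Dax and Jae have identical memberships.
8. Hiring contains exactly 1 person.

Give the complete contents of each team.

Hiring = {Omar}; Infra = {Hira, Rosa}; Budget = {}

From (2): Omar ∈ Hiring.
From (5): Caro ∉ Budget.
(4): Dax matches Caro: Dax ∉ Budget.
(6) (exactly one): Hira ∈ Infra.
(7): Jae matches Dax: Jae ∉ Budget.
(8): Hiring already has 1, so the rest are out.
(3): Dax ∉ Infra.
(4): Caro matches Dax: Caro ∉ Infra.
(7): Jae matches Dax: Jae ∉ Infra.
Suppose Rosa ∉ Infra: no assignment then satisfies all the clues, so Rosa ∈ Infra.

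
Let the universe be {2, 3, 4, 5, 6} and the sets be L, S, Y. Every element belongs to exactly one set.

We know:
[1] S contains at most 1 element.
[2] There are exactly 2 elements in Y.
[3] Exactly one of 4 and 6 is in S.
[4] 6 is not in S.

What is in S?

From (4): 6 ∉ S.
(3) (exactly one): 4 ∈ S.
(1): S already has 1, so the rest are out.

S = {4}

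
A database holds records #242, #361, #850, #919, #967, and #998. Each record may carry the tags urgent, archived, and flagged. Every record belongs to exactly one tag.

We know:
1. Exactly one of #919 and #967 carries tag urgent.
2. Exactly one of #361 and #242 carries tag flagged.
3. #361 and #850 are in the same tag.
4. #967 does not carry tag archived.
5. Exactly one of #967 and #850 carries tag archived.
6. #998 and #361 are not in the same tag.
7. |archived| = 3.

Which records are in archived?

From (4): #967 ∉ archived.
(5) (exactly one): #850 ∈ archived.
(3): #361 matches #850: #361 ∉ urgent.
(3): #361 matches #850: #361 ∈ archived.
(6): #998 ∉ archived.
(2) (exactly one): #242 ∈ flagged.
(7): only 3 candidates remain for archived, so all are in.
(1) (exactly one): #967 ∈ urgent.

archived = {#361, #850, #919}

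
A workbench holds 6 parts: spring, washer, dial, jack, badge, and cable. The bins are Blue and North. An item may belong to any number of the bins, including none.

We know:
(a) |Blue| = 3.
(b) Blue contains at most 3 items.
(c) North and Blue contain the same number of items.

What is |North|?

3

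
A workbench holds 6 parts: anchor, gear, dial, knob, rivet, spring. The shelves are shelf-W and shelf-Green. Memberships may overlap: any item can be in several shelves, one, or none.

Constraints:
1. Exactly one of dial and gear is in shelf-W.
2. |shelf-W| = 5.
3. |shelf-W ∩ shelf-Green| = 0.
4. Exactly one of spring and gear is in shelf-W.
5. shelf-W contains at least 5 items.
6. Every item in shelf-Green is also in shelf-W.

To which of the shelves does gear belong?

gear: none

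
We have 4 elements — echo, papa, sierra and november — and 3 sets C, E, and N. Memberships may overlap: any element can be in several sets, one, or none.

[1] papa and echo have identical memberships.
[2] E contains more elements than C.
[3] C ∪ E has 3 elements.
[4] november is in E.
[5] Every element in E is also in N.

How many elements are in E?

3

From (4): november ∈ E.
(5) with november ∈ E: november ∈ N.
Suppose echo ∉ E: no assignment then satisfies all the clues, so echo ∈ E.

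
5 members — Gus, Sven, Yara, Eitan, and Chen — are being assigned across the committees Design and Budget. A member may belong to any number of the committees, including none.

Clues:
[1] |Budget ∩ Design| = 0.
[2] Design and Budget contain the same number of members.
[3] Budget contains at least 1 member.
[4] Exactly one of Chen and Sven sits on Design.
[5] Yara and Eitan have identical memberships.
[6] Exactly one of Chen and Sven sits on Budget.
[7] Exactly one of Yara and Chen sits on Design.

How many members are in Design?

1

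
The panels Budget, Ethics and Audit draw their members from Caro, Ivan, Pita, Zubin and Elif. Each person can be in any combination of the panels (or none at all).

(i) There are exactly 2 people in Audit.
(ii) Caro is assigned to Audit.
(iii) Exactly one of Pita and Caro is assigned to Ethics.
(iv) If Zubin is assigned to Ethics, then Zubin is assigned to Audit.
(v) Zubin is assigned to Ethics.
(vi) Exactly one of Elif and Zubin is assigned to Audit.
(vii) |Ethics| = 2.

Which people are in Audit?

From (ii): Caro ∈ Audit.
From (v): Zubin ∈ Ethics.
(iv): Zubin ∈ Audit.
(vi) (exactly one): Elif ∉ Audit.
(i): Audit already has 2, so the rest are out.

Audit = {Caro, Zubin}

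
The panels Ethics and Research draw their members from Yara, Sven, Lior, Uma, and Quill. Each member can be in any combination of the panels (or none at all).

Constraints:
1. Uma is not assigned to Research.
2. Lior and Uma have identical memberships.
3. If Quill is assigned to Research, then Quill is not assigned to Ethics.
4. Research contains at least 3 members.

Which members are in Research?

Research = {Quill, Sven, Yara}

From (1): Uma ∉ Research.
(2): Lior matches Uma: Lior ∉ Research.
(4): only 3 candidates remain for Research, so all are in.
(3): Quill ∉ Ethics.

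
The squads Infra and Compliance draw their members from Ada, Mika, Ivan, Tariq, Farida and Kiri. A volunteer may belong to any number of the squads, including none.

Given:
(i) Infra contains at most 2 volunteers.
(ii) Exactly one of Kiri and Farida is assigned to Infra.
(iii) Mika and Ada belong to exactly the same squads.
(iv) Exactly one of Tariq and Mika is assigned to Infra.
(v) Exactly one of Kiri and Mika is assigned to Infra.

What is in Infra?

Infra = {Kiri, Tariq}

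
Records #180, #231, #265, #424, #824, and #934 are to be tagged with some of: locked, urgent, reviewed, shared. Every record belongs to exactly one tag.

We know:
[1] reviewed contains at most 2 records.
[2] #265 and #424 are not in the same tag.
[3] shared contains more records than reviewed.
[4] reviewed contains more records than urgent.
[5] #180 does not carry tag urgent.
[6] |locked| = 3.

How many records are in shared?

From (5): #180 ∉ urgent.
Suppose #231 ∈ urgent: no assignment then satisfies all the clues, so #231 ∉ urgent.

2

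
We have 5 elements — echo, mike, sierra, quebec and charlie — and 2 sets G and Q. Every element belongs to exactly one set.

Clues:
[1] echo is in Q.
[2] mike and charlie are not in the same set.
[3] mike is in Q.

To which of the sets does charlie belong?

From (1): echo ∈ Q.
From (3): mike ∈ Q.
(2): charlie ∉ Q.
Only one set left: charlie ∈ G.

charlie: G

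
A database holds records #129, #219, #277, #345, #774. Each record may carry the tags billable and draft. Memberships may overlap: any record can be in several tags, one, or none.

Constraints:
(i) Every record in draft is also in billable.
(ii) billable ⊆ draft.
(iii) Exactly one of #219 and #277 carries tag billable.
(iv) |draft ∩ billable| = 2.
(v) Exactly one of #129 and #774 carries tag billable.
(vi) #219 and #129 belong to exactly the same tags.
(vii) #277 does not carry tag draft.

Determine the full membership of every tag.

billable = {#129, #219}; draft = {#129, #219}

From (vii): #277 ∉ draft.
(ii) contrapositive: #277 ∉ billable.
(iii) (exactly one): #219 ∈ billable.
(vi): #129 matches #219: #129 ∈ billable.
(ii) with #129 ∈ billable: #129 ∈ draft.
(ii) with #219 ∈ billable: #219 ∈ draft.
(v) (exactly one): #774 ∉ billable.
(i) contrapositive: #774 ∉ draft.
Suppose #345 ∈ billable: no assignment then satisfies all the clues, so #345 ∉ billable.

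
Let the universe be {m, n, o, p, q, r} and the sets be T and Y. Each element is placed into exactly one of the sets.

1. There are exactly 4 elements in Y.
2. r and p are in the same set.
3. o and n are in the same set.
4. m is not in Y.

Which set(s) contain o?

o: Y

From (4): m ∉ Y.
Only one set left: m ∈ T.
Suppose o ∈ T: no assignment then satisfies all the clues, so o ∉ T.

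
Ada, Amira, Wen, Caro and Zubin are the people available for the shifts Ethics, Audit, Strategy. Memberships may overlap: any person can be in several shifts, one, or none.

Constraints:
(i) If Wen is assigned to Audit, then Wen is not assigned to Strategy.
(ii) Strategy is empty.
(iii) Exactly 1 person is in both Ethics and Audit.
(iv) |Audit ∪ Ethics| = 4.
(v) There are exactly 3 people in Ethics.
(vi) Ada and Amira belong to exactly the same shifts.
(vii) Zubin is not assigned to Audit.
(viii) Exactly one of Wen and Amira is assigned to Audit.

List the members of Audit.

Audit = {Caro, Wen}

From (vii): Zubin ∉ Audit.
(ii): Strategy already has 0, so the rest are out.
Suppose Ada ∈ Audit: no assignment then satisfies all the clues, so Ada ∉ Audit.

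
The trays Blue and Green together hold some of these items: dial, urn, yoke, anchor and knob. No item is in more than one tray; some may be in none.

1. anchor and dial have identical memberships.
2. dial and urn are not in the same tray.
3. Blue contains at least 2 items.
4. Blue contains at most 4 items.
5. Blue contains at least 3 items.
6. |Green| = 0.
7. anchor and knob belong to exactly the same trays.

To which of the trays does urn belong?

urn: none

(6): Green already has 0, so the rest are out.
Suppose urn ∈ Blue: no assignment then satisfies all the clues, so urn ∉ Blue.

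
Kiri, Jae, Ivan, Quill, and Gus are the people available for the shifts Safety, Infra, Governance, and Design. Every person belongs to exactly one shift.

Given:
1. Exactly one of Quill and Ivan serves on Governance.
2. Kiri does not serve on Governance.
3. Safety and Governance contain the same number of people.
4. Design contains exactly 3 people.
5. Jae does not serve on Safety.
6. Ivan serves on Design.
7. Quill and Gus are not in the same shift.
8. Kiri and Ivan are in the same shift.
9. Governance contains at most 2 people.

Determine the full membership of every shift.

Safety = {Gus}; Infra = {}; Governance = {Quill}; Design = {Ivan, Jae, Kiri}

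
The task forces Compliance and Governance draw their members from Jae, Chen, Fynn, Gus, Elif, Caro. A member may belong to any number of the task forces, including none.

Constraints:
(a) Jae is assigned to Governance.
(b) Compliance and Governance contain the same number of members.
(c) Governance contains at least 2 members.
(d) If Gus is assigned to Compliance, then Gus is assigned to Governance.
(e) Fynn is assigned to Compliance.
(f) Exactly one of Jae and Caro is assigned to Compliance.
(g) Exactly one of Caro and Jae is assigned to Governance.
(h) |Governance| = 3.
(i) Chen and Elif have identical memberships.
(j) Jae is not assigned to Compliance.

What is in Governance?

From (a): Jae ∈ Governance.
From (e): Fynn ∈ Compliance.
From (j): Jae ∉ Compliance.
(f) (exactly one): Caro ∈ Compliance.
(g) (exactly one): Caro ∉ Governance.
Suppose Chen ∈ Governance: no assignment then satisfies all the clues, so Chen ∉ Governance.

Governance = {Fynn, Gus, Jae}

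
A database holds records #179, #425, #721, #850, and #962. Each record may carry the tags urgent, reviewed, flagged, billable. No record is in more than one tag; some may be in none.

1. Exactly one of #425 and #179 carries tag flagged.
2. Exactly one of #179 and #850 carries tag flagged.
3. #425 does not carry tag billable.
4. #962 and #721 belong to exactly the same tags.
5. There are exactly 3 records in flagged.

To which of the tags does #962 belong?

#962: flagged

From (3): #425 ∉ billable.
Suppose #962 ∈ urgent: no assignment then satisfies all the clues, so #962 ∉ urgent.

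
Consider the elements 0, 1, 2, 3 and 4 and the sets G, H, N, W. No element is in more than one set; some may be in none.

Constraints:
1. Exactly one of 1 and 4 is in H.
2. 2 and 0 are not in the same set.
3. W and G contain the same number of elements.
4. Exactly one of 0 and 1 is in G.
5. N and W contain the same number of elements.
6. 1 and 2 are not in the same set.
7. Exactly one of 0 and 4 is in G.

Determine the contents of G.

G = {0}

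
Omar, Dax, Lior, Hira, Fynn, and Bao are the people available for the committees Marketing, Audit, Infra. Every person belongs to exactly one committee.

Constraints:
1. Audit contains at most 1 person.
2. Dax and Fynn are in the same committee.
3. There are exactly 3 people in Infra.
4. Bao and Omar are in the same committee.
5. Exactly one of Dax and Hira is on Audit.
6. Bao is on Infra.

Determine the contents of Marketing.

Marketing = {Dax, Fynn}

From (6): Bao ∈ Infra.
(4): Omar matches Bao: Omar ∉ Marketing.
(4): Omar matches Bao: Omar ∉ Audit.
(4): Omar matches Bao: Omar ∈ Infra.
Suppose Dax ∉ Marketing: no assignment then satisfies all the clues, so Dax ∈ Marketing.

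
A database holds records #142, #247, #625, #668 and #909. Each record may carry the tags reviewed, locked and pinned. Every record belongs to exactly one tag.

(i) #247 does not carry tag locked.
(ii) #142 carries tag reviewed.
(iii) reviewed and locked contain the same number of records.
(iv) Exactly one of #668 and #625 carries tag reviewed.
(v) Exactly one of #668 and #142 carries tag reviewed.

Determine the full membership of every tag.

reviewed = {#142, #625}; locked = {#668, #909}; pinned = {#247}

From (i): #247 ∉ locked.
From (ii): #142 ∈ reviewed.
(v) (exactly one): #668 ∉ reviewed.
(iv) (exactly one): #625 ∈ reviewed.
Suppose #247 ∈ reviewed: no assignment then satisfies all the clues, so #247 ∉ reviewed.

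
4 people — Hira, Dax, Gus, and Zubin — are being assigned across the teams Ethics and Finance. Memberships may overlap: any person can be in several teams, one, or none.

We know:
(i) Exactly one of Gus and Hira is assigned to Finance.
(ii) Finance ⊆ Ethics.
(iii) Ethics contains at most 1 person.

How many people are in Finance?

1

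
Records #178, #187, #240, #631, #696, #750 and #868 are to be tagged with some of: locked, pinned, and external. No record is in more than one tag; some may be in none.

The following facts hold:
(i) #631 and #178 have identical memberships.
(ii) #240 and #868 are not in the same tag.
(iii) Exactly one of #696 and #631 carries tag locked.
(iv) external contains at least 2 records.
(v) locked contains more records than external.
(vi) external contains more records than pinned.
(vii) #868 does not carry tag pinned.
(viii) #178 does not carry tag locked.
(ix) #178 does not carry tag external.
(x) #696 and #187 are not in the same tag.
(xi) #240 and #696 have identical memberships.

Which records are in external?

From (vii): #868 ∉ pinned.
From (viii): #178 ∉ locked.
From (ix): #178 ∉ external.
(i): #631 matches #178: #631 ∉ locked.
(i): #631 matches #178: #631 ∉ external.
(iii) (exactly one): #696 ∈ locked.
(x): #187 ∉ locked.
(xi): #240 matches #696: #240 ∈ locked.
(ii): #868 ∉ locked.
Suppose #187 ∉ external: no assignment then satisfies all the clues, so #187 ∈ external.

external = {#187, #868}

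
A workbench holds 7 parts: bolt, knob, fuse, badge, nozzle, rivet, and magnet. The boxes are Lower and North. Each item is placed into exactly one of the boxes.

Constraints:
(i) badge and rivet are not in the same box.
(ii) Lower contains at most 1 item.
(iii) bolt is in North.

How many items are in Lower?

1

From (iii): bolt ∈ North.
Suppose knob ∈ Lower: no assignment then satisfies all the clues, so knob ∉ Lower.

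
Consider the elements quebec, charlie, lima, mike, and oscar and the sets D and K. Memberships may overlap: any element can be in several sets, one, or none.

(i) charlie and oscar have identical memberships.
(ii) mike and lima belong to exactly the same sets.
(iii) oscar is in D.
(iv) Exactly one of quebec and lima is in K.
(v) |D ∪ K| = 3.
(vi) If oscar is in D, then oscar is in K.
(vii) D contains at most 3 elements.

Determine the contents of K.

K = {charlie, oscar, quebec}

From (iii): oscar ∈ D.
(i): charlie matches oscar: charlie ∈ D.
(vi): oscar ∈ K.
(i): charlie matches oscar: charlie ∈ K.
Suppose quebec ∉ K: no assignment then satisfies all the clues, so quebec ∈ K.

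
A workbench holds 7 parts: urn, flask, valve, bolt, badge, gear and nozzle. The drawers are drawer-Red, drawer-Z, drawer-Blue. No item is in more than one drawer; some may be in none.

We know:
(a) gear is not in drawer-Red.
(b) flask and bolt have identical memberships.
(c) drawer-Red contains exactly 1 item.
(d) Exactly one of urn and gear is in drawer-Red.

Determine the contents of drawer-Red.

drawer-Red = {urn}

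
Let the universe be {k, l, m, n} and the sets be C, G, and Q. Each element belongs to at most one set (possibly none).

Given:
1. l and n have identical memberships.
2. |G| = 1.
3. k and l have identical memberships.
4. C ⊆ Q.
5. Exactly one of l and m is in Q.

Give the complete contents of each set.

C = {}; G = {m}; Q = {k, l, n}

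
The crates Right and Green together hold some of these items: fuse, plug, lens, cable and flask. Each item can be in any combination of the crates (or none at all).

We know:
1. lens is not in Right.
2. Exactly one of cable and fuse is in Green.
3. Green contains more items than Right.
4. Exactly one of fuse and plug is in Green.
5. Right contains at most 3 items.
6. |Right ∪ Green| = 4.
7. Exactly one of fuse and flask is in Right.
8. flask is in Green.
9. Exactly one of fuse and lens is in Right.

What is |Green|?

3

From (1): lens ∉ Right.
From (8): flask ∈ Green.
(9) (exactly one): fuse ∈ Right.
(7) (exactly one): flask ∉ Right.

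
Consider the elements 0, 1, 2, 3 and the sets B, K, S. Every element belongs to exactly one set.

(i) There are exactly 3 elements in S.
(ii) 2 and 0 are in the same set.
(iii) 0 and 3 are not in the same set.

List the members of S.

S = {0, 1, 2}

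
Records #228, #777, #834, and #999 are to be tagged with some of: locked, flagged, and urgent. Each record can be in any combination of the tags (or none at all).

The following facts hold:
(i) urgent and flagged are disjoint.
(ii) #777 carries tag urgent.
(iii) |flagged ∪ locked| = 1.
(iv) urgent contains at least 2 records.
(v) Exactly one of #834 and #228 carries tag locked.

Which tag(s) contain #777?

#777: urgent

From (ii): #777 ∈ urgent.
(i) (disjoint): #777 ∉ flagged.
Suppose #777 ∈ locked: no assignment then satisfies all the clues, so #777 ∉ locked.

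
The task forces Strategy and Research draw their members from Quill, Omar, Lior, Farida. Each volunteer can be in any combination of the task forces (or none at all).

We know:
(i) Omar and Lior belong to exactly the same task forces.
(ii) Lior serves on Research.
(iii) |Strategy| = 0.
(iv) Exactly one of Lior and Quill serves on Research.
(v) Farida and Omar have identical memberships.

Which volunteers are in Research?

Research = {Farida, Lior, Omar}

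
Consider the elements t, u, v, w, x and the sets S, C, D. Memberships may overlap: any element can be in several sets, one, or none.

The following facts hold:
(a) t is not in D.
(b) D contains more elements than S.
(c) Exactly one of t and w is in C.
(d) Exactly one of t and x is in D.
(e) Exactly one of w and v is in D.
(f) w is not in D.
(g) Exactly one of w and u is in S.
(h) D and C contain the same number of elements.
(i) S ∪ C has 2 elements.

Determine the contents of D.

D = {v, x}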